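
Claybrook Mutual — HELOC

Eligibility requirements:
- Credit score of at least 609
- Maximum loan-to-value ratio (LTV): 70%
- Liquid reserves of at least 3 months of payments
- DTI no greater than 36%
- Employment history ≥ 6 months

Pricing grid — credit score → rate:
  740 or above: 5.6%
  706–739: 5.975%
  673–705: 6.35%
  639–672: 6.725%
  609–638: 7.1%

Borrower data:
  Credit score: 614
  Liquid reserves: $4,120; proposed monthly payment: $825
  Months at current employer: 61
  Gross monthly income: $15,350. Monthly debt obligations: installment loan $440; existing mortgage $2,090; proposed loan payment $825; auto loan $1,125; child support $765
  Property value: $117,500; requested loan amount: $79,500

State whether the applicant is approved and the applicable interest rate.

Credit score 614 ≥ 609 (meets minimum)
Total monthly debts = (440 + 2,090 + 825 + 1,125 + 765) = 5,245. Debt-to-income = 5,245/15,350 = 34.2% — meets 36% limit
Reserves = 4,120/825 = 5.0 months ≥ 3
Employment 61 ≥ 6 months
LTV = 79,500/117,500 = 67.7% ≤ 70%
All requirements met. Score 614 falls in the 609–638 tier → 7.1%.

Approved at 7.1%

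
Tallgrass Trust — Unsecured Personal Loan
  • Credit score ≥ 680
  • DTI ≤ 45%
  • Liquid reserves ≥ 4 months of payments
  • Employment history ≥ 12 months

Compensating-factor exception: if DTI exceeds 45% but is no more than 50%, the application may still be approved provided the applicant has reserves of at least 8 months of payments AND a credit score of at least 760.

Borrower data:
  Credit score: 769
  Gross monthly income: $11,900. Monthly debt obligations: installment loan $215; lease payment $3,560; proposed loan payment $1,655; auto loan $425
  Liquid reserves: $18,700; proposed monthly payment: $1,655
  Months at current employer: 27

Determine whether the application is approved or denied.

Approved

Credit score 769 ≥ 680 (meets base)
Total debts = (215 + 3,560 + 1,655 + 425) = 5,855. DTI = 5,855/11,900 = 49.2% > 45% — standard DTI limit exceeded.
Reserves = 18,700/1,655 = 11.3 months ≥ 4
Employment 27 ≥ 12 months
DTI 49.2% is within the 45%–50% exception band; checking compensating factors.
Reserves 11.3 ≥ 8 months; credit score 769 ≥ 760.
Both override conditions satisfied; DTI exception granted.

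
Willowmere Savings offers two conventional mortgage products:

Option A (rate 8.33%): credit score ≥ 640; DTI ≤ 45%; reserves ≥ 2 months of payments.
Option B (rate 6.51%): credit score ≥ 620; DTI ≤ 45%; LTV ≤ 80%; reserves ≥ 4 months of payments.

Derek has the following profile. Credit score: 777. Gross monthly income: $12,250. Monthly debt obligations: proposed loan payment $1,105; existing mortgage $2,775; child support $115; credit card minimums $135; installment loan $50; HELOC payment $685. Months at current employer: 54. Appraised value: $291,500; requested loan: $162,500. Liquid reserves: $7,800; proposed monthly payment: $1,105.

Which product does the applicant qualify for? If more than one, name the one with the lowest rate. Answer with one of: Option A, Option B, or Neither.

Option B

Total debts = (1,105 + 2,775 + 115 + 135 + 50 + 685) = 4,865; DTI = 4,865/12,250 = 39.7%.
LTV = 162,500/291,500 = 55.7%.
Reserves = 7,800/1,105 = 7.1 months.
Option A: score 777 ≥ 640; DTI 39.7% ≤ 45%; reserves 7.1 ≥ 2 mo → qualifies.
Option B: score 777 ≥ 620; DTI 39.7% ≤ 45%; LTV 55.7% ≤ 80%; reserves 7.1 ≥ 4 mo → qualifies.
Qualifying: Option A, Option B. Lowest rate is 6.51% → Option B.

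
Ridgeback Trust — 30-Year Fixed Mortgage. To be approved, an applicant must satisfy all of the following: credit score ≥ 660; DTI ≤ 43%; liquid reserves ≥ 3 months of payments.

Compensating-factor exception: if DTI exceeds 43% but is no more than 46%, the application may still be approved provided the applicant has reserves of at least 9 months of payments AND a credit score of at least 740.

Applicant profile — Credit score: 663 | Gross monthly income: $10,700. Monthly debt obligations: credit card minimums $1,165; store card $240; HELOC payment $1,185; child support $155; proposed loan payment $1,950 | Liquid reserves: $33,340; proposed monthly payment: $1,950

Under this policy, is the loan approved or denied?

Credit score 663 ≥ 660 (meets base)
Total debts = (1,165 + 240 + 1,185 + 155 + 1,950) = 4,695. DTI: 4,695 ÷ 10,700 = 43.9%, over the 43% base limit.
Liquid reserves cover 33,340/1,950 = 17.1 months — ≥ 3 required
43.9% falls in the override range (43%–46%), so the compensating-factor test applies.
Reserves 17.1 ≥ 9 months; credit score 663 < 740.
Compensating-factor requirement not fully met.

Denied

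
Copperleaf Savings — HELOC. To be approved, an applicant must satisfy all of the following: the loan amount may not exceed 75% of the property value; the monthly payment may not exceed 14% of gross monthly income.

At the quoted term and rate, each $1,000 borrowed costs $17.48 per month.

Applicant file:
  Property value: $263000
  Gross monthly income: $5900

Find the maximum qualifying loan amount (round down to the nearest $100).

Payment cap: 14% × $5,900 = $826/month.
At $17.48 per $1,000, that supports 826/17.48 × 1,000 ≈ $47,254 → $47,200.
LTV cap: 75% × $263,000 = $197,250 → $197,200.
Binding constraint: payment-to-income.

$47,200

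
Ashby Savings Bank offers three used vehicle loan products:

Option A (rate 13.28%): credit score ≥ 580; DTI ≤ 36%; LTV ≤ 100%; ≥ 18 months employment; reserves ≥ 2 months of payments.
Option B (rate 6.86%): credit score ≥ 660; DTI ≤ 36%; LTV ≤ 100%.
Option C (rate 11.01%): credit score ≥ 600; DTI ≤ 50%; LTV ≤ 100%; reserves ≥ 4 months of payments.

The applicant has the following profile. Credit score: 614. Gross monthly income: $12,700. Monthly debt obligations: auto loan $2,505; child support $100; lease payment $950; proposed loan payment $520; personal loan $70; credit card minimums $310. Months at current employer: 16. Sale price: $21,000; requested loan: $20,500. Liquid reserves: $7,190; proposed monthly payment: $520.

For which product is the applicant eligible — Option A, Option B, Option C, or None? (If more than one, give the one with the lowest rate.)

Total debts = (2,505 + 100 + 950 + 520 + 70 + 310) = 4,455; DTI = 4,455/12,700 = 35.1%.
LTV = 20,500/21,000 = 97.6%.
Reserves = 7,190/520 = 13.8 months.
Option A: score 614 ≥ 580; DTI 35.1% ≤ 36%; LTV 97.6% ≤ 100%; employment 16 < 18 mo; reserves 13.8 ≥ 2 mo → does not qualify.
Option B: score 614 < 660; DTI 35.1% ≤ 36%; LTV 97.6% ≤ 100% → does not qualify.
Option C: score 614 ≥ 600; DTI 35.1% ≤ 50%; LTV 97.6% ≤ 100%; reserves 13.8 ≥ 4 mo → qualifies.

Option C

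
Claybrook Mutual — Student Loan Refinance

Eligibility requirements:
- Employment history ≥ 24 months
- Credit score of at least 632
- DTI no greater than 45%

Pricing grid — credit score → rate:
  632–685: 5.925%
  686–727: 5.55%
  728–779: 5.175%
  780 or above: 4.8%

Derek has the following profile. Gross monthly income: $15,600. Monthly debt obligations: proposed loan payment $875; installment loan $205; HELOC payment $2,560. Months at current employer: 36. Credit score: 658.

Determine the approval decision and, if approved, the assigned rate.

Credit score 658 ≥ 632 (meets minimum)
Total monthly debts = (875 + 205 + 2,560) = 3,640. DTI: 3,640 ÷ 15,600 = 23.3%, within the 45% cap
Employment 36 ≥ 24 months
All requirements met. Score 658 falls in the 632–685 tier → 5.925%.

Approved at 5.925%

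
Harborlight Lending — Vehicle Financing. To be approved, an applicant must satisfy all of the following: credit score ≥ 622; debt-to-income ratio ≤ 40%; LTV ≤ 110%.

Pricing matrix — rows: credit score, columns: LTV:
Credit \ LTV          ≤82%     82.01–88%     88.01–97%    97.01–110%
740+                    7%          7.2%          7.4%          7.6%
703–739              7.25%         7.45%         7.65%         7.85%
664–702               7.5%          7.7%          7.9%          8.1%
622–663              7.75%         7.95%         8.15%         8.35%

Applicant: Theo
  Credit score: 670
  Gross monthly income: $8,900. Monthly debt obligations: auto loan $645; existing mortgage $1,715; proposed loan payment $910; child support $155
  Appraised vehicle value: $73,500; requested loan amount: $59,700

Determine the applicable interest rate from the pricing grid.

7.5%

Credit score 670 ≥ 622; Total monthly debts = (645 + 1,715 + 910 + 155) = 3,425. DTI: 3,425 ÷ 8,900 = 38.5%, within the 40% cap
LTV = 59,700/73,500 = 81.2% ≤ 110%
Score 670 is in the 664–702 band; LTV 81.2% is in the ≤82% band → 7.5%.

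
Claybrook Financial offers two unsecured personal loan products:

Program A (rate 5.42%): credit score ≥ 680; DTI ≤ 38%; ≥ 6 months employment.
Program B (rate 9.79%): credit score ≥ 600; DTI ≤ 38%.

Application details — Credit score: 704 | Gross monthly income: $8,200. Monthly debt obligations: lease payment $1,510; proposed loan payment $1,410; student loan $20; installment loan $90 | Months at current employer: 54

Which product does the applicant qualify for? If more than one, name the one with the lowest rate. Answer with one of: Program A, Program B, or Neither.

Program A

Total debts = (1,510 + 1,410 + 20 + 90) = 3,030; DTI = 3,030/8,200 = 37%.
Program A: score 704 ≥ 680; DTI 37% ≤ 38%; employment 54 ≥ 6 mo → qualifies.
Program B: score 704 ≥ 600; DTI 37% ≤ 38% → qualifies.
Qualifying: Program A, Program B. Lowest rate is 5.42% → Program A.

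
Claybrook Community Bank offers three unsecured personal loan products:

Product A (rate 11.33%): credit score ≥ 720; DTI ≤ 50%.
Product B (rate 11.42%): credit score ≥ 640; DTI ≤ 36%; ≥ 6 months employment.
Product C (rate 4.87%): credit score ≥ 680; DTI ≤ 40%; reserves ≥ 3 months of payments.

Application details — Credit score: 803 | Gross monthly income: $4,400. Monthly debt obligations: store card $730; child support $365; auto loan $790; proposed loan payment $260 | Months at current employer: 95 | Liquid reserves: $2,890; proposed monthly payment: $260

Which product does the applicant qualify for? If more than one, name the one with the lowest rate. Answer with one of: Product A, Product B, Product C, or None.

Total debts = (730 + 365 + 790 + 260) = 2,145; DTI = 2,145/4,400 = 48.8%.
Reserves = 2,890/260 = 11.1 months.
Product A: score 803 ≥ 720; DTI 48.8% ≤ 50% → qualifies.
Product B: score 803 ≥ 640; DTI 48.8% > 36%; employment 95 ≥ 6 mo → does not qualify.
Product C: score 803 ≥ 680; DTI 48.8% > 40%; reserves 11.1 ≥ 3 mo → does not qualify.

Product A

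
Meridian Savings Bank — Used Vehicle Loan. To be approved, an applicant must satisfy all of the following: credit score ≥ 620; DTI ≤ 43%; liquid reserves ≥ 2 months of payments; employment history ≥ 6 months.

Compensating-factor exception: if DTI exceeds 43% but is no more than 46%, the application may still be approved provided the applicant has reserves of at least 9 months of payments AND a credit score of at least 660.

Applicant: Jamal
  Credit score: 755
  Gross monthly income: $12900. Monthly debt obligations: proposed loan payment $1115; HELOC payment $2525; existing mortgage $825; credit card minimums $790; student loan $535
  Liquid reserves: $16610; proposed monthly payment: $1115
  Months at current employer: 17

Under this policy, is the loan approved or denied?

Credit score 755 ≥ 620 (meets base)
Total debts = (1,115 + 2,525 + 825 + 790 + 535) = 5,790. DTI = 5,790/12,900 = 44.9% > 43% — standard DTI limit exceeded.
Liquid reserves cover 16,610/1,115 = 14.9 months — ≥ 2 required
Employment 17 ≥ 6 months
DTI 44.9% is within the 43%–46% exception band; checking compensating factors.
Reserves 14.9 ≥ 9 months; credit score 755 ≥ 660.
Both compensating conditions met → exception applies.

Approved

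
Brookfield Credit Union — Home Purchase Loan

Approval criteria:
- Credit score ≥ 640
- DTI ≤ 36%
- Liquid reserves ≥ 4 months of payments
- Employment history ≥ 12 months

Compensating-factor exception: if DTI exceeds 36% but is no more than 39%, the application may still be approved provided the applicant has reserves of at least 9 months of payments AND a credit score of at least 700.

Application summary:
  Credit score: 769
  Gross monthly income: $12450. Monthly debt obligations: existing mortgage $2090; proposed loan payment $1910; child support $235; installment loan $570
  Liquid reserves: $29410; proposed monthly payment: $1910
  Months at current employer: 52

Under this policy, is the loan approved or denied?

Approved

Credit score 769 ≥ 640 (meets base)
Total debts = (2,090 + 1,910 + 235 + 570) = 4,805. DTI = 4,805/12,450 = 38.6% > 36% — standard DTI limit exceeded.
Reserves = 29,410/1,910 = 15.4 months ≥ 4
Employment 52 ≥ 12 months
DTI 38.6% is within the 36%–39% exception band; checking compensating factors.
Override check — reserves: 15.4 mo (ok); score: 769 (ok).
Both override conditions satisfied; DTI exception granted.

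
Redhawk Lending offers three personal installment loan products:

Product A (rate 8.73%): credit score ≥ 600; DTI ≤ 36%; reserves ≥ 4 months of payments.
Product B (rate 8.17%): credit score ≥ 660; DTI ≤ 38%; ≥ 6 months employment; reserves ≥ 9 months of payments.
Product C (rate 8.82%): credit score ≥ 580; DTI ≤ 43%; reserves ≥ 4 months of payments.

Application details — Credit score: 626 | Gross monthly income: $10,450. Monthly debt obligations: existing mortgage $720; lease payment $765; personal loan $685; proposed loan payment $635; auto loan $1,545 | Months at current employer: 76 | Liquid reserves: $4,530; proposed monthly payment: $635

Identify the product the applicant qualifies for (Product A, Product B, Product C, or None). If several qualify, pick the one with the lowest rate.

Total debts = (720 + 765 + 685 + 635 + 1,545) = 4,350; DTI = 4,350/10,450 = 41.6%.
Reserves = 4,530/635 = 7.1 months.
Product A: score 626 ≥ 600; DTI 41.6% > 36%; reserves 7.1 ≥ 4 mo → does not qualify.
Product B: score 626 < 660; DTI 41.6% > 38%; employment 76 ≥ 6 mo; reserves 7.1 < 9 mo → does not qualify.
Product C: score 626 ≥ 580; DTI 41.6% ≤ 43%; reserves 7.1 ≥ 4 mo → qualifies.

Product C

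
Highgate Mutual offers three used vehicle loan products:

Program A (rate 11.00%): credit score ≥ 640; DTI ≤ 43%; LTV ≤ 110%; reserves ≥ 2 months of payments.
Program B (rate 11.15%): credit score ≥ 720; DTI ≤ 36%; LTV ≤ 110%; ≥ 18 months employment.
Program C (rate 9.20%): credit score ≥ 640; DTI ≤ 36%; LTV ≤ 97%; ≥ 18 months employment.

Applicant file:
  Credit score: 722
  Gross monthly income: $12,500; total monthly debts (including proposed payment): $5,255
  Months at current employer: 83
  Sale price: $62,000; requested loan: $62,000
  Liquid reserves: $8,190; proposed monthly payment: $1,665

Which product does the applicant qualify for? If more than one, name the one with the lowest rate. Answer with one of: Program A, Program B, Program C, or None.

DTI = 5,255/12,500 = 42%.
LTV = 62,000/62,000 = 100%.
Reserves = 8,190/1,665 = 4.9 months.
Program A: score 722 ≥ 640; DTI 42% ≤ 43%; LTV 100% ≤ 110%; reserves 4.9 ≥ 2 mo → qualifies.
Program B: score 722 ≥ 720; DTI 42% > 36%; LTV 100% ≤ 110%; employment 83 ≥ 18 mo → does not qualify.
Program C: score 722 ≥ 640; DTI 42% > 36%; LTV 100% > 97%; employment 83 ≥ 18 mo → does not qualify.

Program A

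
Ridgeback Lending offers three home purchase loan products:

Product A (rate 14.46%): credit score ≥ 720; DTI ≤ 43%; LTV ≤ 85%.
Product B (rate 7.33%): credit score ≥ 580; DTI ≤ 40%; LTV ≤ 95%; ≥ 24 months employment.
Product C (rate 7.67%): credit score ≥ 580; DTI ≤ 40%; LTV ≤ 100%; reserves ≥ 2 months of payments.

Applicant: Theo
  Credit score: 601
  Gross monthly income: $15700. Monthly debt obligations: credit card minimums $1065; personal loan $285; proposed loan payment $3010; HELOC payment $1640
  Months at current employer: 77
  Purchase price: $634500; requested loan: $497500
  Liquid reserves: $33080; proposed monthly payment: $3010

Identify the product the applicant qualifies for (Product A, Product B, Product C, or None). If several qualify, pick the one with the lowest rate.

Total debts = (1,065 + 285 + 3,010 + 1,640) = 6,000; DTI = 6,000/15,700 = 38.2%.
LTV = 497,500/634,500 = 78.4%.
Reserves = 33,080/3,010 = 11.0 months.
Product A: score 601 < 720; DTI 38.2% ≤ 43%; LTV 78.4% ≤ 85% → does not qualify.
Product B: score 601 ≥ 580; DTI 38.2% ≤ 40%; LTV 78.4% ≤ 95%; employment 77 ≥ 24 mo → qualifies.
Product C: score 601 ≥ 580; DTI 38.2% ≤ 40%; LTV 78.4% ≤ 100%; reserves 11.0 ≥ 2 mo → qualifies.
Qualifying: Product B, Product C. Lowest rate is 7.33% → Product B.

Product B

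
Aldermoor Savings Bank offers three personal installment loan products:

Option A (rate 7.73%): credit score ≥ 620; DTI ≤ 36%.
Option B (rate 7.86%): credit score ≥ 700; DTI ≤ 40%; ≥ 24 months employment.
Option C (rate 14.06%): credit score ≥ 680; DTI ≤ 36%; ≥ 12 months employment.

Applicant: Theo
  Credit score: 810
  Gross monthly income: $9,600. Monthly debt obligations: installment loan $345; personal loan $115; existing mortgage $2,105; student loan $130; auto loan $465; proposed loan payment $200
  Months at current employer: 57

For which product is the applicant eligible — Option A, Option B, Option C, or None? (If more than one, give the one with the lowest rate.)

Option A

Total debts = (345 + 115 + 2,105 + 130 + 465 + 200) = 3,360; DTI = 3,360/9,600 = 35%.
Option A: score 810 ≥ 620; DTI 35% ≤ 36% → qualifies.
Option B: score 810 ≥ 700; DTI 35% ≤ 40%; employment 57 ≥ 24 mo → qualifies.
Option C: score 810 ≥ 680; DTI 35% ≤ 36%; employment 57 ≥ 12 mo → qualifies.
Qualifying: Option A, Option B, Option C. Lowest rate is 7.73% → Option A.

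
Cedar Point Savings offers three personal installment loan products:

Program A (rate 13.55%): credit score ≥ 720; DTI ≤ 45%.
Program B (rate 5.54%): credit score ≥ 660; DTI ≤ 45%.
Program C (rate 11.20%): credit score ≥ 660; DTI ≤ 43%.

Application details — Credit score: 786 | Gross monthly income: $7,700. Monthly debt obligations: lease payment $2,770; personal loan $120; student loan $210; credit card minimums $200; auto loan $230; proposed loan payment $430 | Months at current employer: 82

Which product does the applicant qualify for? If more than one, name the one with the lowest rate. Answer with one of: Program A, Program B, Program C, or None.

None

Total debts = (2,770 + 120 + 210 + 200 + 230 + 430) = 3,960; DTI = 3,960/7,700 = 51.4%.
Program A: score 786 ≥ 720; DTI 51.4% > 45% → does not qualify.
Program B: score 786 ≥ 660; DTI 51.4% > 45% → does not qualify.
Program C: score 786 ≥ 660; DTI 51.4% > 43% → does not qualify.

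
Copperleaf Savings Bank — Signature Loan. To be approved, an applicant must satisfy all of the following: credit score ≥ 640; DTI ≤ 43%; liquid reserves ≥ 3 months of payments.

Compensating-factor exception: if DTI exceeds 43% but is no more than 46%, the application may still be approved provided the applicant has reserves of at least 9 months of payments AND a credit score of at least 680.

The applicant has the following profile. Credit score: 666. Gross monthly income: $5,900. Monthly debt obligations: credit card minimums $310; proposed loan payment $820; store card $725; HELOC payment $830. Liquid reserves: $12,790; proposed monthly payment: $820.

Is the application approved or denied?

Denied

Credit score 666 ≥ 640 (meets base)
Total debts = (310 + 820 + 725 + 830) = 2,685. DTI: 2,685 ÷ 5,900 = 45.5%, over the 43% base limit.
Liquid reserves cover 12,790/820 = 15.6 months — ≥ 3 required
DTI 45.5% is within the 43%–46% exception band; checking compensating factors.
Reserves 15.6 ≥ 9 months; credit score 666 < 680.
Override conditions not both satisfied; exception does not apply.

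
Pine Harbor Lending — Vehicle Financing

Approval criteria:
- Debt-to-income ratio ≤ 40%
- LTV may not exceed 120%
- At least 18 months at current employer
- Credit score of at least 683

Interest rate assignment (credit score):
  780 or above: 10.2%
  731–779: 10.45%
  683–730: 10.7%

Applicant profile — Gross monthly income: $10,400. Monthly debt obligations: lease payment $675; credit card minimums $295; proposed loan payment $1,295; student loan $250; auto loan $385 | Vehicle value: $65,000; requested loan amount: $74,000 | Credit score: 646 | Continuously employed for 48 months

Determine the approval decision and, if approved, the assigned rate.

Credit score 646 < 683 (below minimum)
Total monthly debts = (675 + 295 + 1,295 + 250 + 385) = 2,900. DTI: 2,900 ÷ 10,400 = 27.9%, within the 40% cap
Employment 48 ≥ 18 months
LTV: 74,000 ÷ 65,000 = 113.8%, within 120% cap
Not all requirements met → denied.

Denied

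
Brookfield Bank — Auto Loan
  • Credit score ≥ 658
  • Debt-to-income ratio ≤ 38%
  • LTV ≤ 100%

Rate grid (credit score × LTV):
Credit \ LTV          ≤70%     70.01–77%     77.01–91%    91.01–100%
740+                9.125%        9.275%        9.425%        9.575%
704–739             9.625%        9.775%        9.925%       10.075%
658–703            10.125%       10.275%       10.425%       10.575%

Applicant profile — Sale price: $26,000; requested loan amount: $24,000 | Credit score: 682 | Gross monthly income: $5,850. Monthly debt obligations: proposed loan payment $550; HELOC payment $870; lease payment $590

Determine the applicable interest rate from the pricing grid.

10.575%

Credit score 682 ≥ 658; Total monthly debts = (550 + 870 + 590) = 2,010. DTI: 2,010 ÷ 5,850 = 34.4%, within the 38% cap
Loan-to-value = 24,000/26,000 = 92.3% — pass (100% max)
Row: 682 falls in 658–703. Column: 92.3% falls in 91.01–100%. Rate = 10.575%.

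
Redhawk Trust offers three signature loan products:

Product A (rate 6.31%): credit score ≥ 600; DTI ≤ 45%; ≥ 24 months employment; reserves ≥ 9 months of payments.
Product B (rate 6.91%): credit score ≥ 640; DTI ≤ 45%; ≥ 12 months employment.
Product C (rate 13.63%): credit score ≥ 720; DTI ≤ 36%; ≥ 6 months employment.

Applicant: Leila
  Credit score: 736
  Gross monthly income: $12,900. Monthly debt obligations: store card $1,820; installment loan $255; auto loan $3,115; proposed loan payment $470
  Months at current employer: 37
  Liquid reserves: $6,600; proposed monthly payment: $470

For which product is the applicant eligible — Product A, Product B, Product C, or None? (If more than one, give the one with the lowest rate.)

Product A

Total debts = (1,820 + 255 + 3,115 + 470) = 5,660; DTI = 5,660/12,900 = 43.9%.
Reserves = 6,600/470 = 14.0 months.
Product A: score 736 ≥ 600; DTI 43.9% ≤ 45%; employment 37 ≥ 24 mo; reserves 14.0 ≥ 9 mo → qualifies.
Product B: score 736 ≥ 640; DTI 43.9% ≤ 45%; employment 37 ≥ 12 mo → qualifies.
Product C: score 736 ≥ 720; DTI 43.9% > 36%; employment 37 ≥ 6 mo → does not qualify.
Qualifying: Product A, Product B. Lowest rate is 6.31% → Product A.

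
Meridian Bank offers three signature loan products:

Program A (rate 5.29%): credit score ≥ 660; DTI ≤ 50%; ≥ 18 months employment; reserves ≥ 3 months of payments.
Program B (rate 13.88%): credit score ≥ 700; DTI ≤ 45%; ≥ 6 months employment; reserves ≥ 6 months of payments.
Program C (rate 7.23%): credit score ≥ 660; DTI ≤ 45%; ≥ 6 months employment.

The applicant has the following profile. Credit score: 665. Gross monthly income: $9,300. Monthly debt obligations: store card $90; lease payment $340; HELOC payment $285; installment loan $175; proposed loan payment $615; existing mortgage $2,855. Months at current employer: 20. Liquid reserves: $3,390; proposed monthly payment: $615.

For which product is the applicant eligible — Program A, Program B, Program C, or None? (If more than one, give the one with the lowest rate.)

Program A

Total debts = (90 + 340 + 285 + 175 + 615 + 2,855) = 4,360; DTI = 4,360/9,300 = 46.9%.
Reserves = 3,390/615 = 5.5 months.
Program A: score 665 ≥ 660; DTI 46.9% ≤ 50%; employment 20 ≥ 18 mo; reserves 5.5 ≥ 3 mo → qualifies.
Program B: score 665 < 700; DTI 46.9% > 45%; employment 20 ≥ 6 mo; reserves 5.5 < 6 mo → does not qualify.
Program C: score 665 ≥ 660; DTI 46.9% > 45%; employment 20 ≥ 6 mo → does not qualify.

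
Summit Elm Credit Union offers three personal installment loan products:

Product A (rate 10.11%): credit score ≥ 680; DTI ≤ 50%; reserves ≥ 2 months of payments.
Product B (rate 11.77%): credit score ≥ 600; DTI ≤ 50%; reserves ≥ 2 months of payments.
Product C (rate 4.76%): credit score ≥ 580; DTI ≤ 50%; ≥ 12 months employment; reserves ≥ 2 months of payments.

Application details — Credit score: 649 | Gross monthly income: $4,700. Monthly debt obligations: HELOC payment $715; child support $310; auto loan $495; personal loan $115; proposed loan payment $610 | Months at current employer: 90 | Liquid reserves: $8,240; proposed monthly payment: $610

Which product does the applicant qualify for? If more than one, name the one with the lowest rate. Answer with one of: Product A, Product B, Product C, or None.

Total debts = (715 + 310 + 495 + 115 + 610) = 2,245; DTI = 2,245/4,700 = 47.8%.
Reserves = 8,240/610 = 13.5 months.
Product A: score 649 < 680; DTI 47.8% ≤ 50%; reserves 13.5 ≥ 2 mo → does not qualify.
Product B: score 649 ≥ 600; DTI 47.8% ≤ 50%; reserves 13.5 ≥ 2 mo → qualifies.
Product C: score 649 ≥ 580; DTI 47.8% ≤ 50%; employment 90 ≥ 12 mo; reserves 13.5 ≥ 2 mo → qualifies.
Qualifying: Product B, Product C. Lowest rate is 4.76% → Product C.

Product C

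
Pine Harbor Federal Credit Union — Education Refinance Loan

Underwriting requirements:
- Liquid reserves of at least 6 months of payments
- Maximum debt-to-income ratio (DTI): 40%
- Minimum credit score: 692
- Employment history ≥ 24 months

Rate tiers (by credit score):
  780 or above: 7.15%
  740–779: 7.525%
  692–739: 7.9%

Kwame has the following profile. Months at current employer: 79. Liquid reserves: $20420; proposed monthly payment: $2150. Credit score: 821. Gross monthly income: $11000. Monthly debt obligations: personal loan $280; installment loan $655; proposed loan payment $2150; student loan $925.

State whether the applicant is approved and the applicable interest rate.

Credit score 821 ≥ 692 (meets minimum)
Liquid reserves cover 20,420/2,150 = 9.5 months — ≥ 6 required
Total monthly debts = (280 + 655 + 2,150 + 925) = 4,010. DTI = 4,010/11,000 = 36.5% ≤ 40%
Employment 79 ≥ 24 months
All requirements met. Score 821 falls in the 780 or above tier → 7.15%.

Approved at 7.15%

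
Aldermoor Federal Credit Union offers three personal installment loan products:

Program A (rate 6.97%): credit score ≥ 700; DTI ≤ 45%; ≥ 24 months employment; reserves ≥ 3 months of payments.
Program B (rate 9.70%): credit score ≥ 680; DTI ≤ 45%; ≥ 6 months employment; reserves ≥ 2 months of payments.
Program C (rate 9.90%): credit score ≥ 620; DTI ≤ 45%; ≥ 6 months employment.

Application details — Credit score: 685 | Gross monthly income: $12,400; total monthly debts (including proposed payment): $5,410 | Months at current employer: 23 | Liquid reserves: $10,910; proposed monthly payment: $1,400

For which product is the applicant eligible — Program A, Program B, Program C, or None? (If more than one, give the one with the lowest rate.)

DTI = 5,410/12,400 = 43.6%.
Reserves = 10,910/1,400 = 7.8 months.
Program A: score 685 < 700; DTI 43.6% ≤ 45%; employment 23 < 24 mo; reserves 7.8 ≥ 3 mo → does not qualify.
Program B: score 685 ≥ 680; DTI 43.6% ≤ 45%; employment 23 ≥ 6 mo; reserves 7.8 ≥ 2 mo → qualifies.
Program C: score 685 ≥ 620; DTI 43.6% ≤ 45%; employment 23 ≥ 6 mo → qualifies.
Qualifying: Program B, Program C. Lowest rate is 9.70% → Program B.

Program B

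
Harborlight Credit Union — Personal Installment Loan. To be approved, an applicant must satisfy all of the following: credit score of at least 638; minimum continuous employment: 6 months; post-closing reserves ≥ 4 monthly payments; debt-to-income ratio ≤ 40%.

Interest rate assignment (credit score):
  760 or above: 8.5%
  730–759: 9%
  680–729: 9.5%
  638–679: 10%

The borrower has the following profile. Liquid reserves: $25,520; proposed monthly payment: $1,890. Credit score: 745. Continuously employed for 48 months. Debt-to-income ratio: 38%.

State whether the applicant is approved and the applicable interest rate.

Approved at 9%

Credit score 745 ≥ 638 (meets minimum)
Reserves: 25,520 ÷ 1,890 = 13.5 months (meets 4-month minimum)
Employment 48 ≥ 6 months
Debt-to-income 38% vs 40% cap — pass
All requirements met. Score 745 falls in the 730–759 tier → 9%.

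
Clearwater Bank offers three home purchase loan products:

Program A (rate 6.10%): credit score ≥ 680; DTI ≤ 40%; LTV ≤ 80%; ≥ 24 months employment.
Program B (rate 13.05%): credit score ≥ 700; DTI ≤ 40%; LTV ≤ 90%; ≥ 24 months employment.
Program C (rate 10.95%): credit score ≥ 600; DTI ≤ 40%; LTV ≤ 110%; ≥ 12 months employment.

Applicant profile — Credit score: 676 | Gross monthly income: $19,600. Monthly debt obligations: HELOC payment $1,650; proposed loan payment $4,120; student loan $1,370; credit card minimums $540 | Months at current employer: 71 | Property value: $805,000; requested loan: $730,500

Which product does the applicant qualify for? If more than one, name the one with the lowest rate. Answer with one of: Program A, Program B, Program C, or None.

Total debts = (1,650 + 4,120 + 1,370 + 540) = 7,680; DTI = 7,680/19,600 = 39.2%.
LTV = 730,500/805,000 = 90.7%.
Program A: score 676 < 680; DTI 39.2% ≤ 40%; LTV 90.7% > 80%; employment 71 ≥ 24 mo → does not qualify.
Program B: score 676 < 700; DTI 39.2% ≤ 40%; LTV 90.7% > 90%; employment 71 ≥ 24 mo → does not qualify.
Program C: score 676 ≥ 600; DTI 39.2% ≤ 40%; LTV 90.7% ≤ 110%; employment 71 ≥ 12 mo → qualifies.

Program C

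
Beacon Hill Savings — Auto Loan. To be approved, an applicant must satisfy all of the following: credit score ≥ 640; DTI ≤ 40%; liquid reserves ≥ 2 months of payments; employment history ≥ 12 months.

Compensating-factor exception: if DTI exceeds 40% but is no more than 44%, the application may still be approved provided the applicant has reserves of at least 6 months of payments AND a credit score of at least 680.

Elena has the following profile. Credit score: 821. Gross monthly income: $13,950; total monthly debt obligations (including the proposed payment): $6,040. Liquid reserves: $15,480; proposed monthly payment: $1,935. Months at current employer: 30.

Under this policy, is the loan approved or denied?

Credit score 821 ≥ 640 (meets base)
DTI = 6,040/13,950 = 43.3% > 40% — standard DTI limit exceeded.
Liquid reserves cover 15,480/1,935 = 8.0 months — ≥ 2 required
Employment 30 ≥ 12 months
DTI 43.3% is within the 40%–44% exception band; checking compensating factors.
Override check — reserves: 8.0 mo (ok); score: 821 (ok).
Both compensating conditions met → exception applies.

Approved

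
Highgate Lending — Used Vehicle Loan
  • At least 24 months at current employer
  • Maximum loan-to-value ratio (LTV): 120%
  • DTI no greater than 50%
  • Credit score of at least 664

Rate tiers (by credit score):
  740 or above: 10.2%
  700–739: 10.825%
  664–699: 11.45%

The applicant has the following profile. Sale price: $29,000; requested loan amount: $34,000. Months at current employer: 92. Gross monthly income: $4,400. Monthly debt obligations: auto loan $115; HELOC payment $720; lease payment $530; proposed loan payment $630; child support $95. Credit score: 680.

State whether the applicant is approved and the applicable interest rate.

Credit score 680 ≥ 664 (meets minimum)
Employment 92 ≥ 24 months
Total monthly debts = (115 + 720 + 530 + 630 + 95) = 2,090. DTI = 2,090/4,400 = 47.5% ≤ 50%
Loan-to-value = 34,000/29,000 = 117.2% — pass (120% max)
All requirements met. Score 680 falls in the 664–699 tier → 11.45%.

Approved at 11.45%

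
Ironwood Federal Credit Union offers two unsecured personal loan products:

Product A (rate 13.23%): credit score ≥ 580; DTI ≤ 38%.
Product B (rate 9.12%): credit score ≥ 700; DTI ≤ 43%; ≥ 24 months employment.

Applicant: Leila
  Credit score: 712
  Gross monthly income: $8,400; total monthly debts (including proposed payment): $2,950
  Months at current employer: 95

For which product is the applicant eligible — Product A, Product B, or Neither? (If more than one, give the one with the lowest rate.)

DTI = 2,950/8,400 = 35.1%.
Product A: score 712 ≥ 580; DTI 35.1% ≤ 38% → qualifies.
Product B: score 712 ≥ 700; DTI 35.1% ≤ 43%; employment 95 ≥ 24 mo → qualifies.
Qualifying: Product A, Product B. Lowest rate is 9.12% → Product B.

Product B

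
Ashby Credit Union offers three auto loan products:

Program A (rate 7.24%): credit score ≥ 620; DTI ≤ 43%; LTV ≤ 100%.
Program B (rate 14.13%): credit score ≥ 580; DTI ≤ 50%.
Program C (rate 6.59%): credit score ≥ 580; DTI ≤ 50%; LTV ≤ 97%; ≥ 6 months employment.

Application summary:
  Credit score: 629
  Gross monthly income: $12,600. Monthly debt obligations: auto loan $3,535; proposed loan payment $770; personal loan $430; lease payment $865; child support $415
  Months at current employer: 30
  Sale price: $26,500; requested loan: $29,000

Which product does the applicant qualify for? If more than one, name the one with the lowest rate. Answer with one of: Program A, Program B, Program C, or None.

Total debts = (3,535 + 770 + 430 + 865 + 415) = 6,015; DTI = 6,015/12,600 = 47.7%.
LTV = 29,000/26,500 = 109.4%.
Program A: score 629 ≥ 620; DTI 47.7% > 43%; LTV 109.4% > 100% → does not qualify.
Program B: score 629 ≥ 580; DTI 47.7% ≤ 50% → qualifies.
Program C: score 629 ≥ 580; DTI 47.7% ≤ 50%; LTV 109.4% > 97%; employment 30 ≥ 6 mo → does not qualify.

Program B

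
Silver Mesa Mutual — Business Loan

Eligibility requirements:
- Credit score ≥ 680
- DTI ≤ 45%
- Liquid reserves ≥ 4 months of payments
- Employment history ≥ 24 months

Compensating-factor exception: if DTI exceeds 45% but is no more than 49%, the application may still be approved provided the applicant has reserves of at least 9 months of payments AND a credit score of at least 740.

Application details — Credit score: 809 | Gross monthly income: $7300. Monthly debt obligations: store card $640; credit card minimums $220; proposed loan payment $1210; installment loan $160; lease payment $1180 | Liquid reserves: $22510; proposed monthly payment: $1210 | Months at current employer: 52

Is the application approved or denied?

Approved

Credit score 809 ≥ 680 (meets base)
Total debts = (640 + 220 + 1,210 + 160 + 1,180) = 3,410. DTI = 3,410/7,300 = 46.7% > 45% — standard DTI limit exceeded.
Liquid reserves cover 22,510/1,210 = 18.6 months — ≥ 4 required
Employment 52 ≥ 24 months
DTI 46.7% is within the 45%–49% exception band; checking compensating factors.
Reserves 18.6 ≥ 9 months; credit score 809 ≥ 740.
Both override conditions satisfied; DTI exception granted.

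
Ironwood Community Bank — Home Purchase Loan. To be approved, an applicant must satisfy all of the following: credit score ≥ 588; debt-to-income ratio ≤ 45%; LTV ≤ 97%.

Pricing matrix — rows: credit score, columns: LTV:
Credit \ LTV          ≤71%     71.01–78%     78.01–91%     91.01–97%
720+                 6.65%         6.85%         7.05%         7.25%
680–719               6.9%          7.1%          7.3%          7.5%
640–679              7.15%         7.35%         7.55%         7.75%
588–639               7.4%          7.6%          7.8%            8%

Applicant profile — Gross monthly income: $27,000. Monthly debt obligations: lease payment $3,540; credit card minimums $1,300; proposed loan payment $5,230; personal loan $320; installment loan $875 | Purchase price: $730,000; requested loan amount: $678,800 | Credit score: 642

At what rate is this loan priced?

Credit score 642 ≥ 588; Total monthly debts = (3,540 + 1,300 + 5,230 + 320 + 875) = 11,265. DTI = 11,265/27,000 = 41.7% ≤ 45%
LTV: 678,800 ÷ 730,000 = 93%, within 97% cap
Row: 642 falls in 640–679. Column: 93% falls in 91.01–97%. Rate = 7.75%.

7.75%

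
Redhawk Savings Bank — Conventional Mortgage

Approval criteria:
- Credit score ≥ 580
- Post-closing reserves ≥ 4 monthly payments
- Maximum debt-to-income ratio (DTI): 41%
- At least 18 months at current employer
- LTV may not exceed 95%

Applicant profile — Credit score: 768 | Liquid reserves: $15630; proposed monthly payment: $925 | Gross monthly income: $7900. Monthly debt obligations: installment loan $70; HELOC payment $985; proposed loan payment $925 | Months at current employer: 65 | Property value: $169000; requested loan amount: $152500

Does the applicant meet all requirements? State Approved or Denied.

Approved

Credit score 768 ≥ 580 (meets)
Reserves = 15,630/925 = 16.9 months ≥ 4
Total monthly debts = (70 + 985 + 925) = 1,980. Debt-to-income = 1,980/7,900 = 25.1% — meets 41% limit
Employment 65 ≥ 18 months
Loan-to-value = 152,500/169,000 = 90.2% — pass (95% max)
All criteria satisfied.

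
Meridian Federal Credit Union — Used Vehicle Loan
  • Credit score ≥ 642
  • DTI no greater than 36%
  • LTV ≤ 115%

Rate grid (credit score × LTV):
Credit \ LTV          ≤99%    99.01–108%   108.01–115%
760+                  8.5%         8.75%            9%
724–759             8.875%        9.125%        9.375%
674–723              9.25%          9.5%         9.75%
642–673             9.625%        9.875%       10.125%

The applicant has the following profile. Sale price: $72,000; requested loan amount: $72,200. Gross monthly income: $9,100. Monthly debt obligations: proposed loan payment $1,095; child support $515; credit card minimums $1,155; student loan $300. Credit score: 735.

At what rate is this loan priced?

9.125%

Credit score 735 ≥ 642; Total monthly debts = (1,095 + 515 + 1,155 + 300) = 3,065. Debt-to-income = 3,065/9,100 = 33.7% — meets 36% limit
LTV = 72,200/72,000 = 100.3% ≤ 115%
Row: 735 falls in 724–759. Column: 100.3% falls in 99.01–108%. Rate = 9.125%.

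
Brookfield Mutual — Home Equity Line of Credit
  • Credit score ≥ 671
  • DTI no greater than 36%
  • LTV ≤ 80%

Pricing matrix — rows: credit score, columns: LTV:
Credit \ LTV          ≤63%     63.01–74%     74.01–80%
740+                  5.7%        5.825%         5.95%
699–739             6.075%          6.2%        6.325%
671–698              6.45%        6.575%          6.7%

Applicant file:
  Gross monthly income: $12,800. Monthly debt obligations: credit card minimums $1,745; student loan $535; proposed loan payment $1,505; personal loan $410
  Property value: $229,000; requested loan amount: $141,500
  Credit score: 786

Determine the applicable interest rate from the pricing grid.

5.7%

Credit score 786 ≥ 671; Total monthly debts = (1,745 + 535 + 1,505 + 410) = 4,195. Debt-to-income = 4,195/12,800 = 32.8% — meets 36% limit
LTV = 141,500/229,000 = 61.8% ≤ 80%
Row: 786 falls in 740+. Column: 61.8% falls in ≤63%. Rate = 5.7%.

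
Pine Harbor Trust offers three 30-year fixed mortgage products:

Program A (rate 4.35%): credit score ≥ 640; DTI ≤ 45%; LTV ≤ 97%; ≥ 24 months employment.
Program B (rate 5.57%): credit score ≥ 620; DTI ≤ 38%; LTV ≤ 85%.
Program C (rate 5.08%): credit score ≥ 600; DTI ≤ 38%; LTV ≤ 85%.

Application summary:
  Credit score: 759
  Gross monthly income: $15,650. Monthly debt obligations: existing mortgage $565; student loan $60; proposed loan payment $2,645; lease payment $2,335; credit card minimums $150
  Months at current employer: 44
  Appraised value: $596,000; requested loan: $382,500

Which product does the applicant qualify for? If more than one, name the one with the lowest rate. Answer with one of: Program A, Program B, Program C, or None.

Program A

Total debts = (565 + 60 + 2,645 + 2,335 + 150) = 5,755; DTI = 5,755/15,650 = 36.8%.
LTV = 382,500/596,000 = 64.2%.
Program A: score 759 ≥ 640; DTI 36.8% ≤ 45%; LTV 64.2% ≤ 97%; employment 44 ≥ 24 mo → qualifies.
Program B: score 759 ≥ 620; DTI 36.8% ≤ 38%; LTV 64.2% ≤ 85% → qualifies.
Program C: score 759 ≥ 600; DTI 36.8% ≤ 38%; LTV 64.2% ≤ 85% → qualifies.
Qualifying: Program A, Program B, Program C. Lowest rate is 4.35% → Program A.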